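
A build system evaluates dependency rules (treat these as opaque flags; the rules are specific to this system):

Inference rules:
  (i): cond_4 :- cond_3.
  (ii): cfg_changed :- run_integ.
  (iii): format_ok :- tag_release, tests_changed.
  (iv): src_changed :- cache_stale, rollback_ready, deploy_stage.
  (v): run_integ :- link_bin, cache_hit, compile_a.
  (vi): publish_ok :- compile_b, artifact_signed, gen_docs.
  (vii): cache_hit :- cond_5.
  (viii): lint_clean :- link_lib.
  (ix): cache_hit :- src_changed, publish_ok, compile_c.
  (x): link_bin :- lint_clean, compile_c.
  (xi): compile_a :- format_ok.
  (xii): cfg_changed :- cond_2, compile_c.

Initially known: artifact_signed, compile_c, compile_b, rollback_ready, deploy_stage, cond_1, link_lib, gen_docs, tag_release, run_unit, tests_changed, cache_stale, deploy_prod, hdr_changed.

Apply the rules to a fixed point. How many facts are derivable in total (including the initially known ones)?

Round 1 fires (iii), (iv), (vi), (viii), giving format_ok, src_changed, publish_ok, lint_clean.
Round 2 fires (ix), (x), (xi), giving cache_hit, link_bin, compile_a.
Round 3 fires (v), giving run_integ.
Round 4 fires (ii), giving cfg_changed.
Closure: {artifact_signed, cache_hit, cache_stale, cfg_changed, compile_a, compile_b, compile_c, cond_1, deploy_prod, deploy_stage, format_ok, gen_docs, hdr_changed, link_bin, link_lib, lint_clean, publish_ok, rollback_ready, run_integ, run_unit, src_changed, tag_release, tests_changed} — 23 facts.

23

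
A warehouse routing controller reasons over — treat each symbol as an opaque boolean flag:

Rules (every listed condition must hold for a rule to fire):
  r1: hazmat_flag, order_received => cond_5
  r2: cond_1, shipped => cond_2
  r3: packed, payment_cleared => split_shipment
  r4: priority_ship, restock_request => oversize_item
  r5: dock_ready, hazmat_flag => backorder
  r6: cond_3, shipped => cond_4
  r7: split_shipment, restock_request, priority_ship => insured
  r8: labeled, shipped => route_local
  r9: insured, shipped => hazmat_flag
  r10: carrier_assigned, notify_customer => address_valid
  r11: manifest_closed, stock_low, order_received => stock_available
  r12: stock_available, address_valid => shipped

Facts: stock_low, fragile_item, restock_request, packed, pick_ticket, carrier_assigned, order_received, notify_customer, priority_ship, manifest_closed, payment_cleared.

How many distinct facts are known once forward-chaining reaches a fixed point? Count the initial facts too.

[1] r3 [packed, payment_cleared => split_shipment]; r4 [priority_ship, restock_request => oversize_item]; r10 [carrier_assigned, notify_customer => address_valid]; r11 [manifest_closed, stock_low, order_received => stock_available]. ⇒ new: split_shipment, oversize_item, address_valid, stock_available.
[2] r7 [split_shipment, restock_request, priority_ship => insured]; r12 [stock_available, address_valid => shipped]. ⇒ new: insured, shipped.
[3] r9 [insured, shipped => hazmat_flag]. ⇒ new: hazmat_flag.
[4] r1 [hazmat_flag, order_received => cond_5]. ⇒ new: cond_5.
Closure: {address_valid, carrier_assigned, cond_5, fragile_item, hazmat_flag, insured, manifest_closed, notify_customer, order_received, oversize_item, packed, payment_cleared, pick_ticket, priority_ship, restock_request, shipped, split_shipment, stock_available, stock_low} — 19 facts.

19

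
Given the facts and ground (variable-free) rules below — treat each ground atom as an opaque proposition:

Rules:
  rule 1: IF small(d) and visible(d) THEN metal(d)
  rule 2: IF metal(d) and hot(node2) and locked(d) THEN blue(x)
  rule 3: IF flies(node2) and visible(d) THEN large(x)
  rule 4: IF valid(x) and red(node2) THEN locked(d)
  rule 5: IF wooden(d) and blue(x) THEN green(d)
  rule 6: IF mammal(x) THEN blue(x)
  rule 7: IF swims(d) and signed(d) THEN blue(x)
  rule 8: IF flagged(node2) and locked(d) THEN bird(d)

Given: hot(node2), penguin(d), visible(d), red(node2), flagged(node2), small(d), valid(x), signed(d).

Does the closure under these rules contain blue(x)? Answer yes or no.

yes

[1] rule 1 [IF small(d) and visible(d) THEN metal(d)]; rule 4 [IF valid(x) and red(node2) THEN locked(d)]. ⇒ new: metal(d), locked(d).
[2] rule 2 [IF metal(d) and hot(node2) and locked(d) THEN blue(x)]; rule 8 [IF flagged(node2) and locked(d) THEN bird(d)]. ⇒ new: blue(x), bird(d).
blue(x) appears in round 2, so it is derivable.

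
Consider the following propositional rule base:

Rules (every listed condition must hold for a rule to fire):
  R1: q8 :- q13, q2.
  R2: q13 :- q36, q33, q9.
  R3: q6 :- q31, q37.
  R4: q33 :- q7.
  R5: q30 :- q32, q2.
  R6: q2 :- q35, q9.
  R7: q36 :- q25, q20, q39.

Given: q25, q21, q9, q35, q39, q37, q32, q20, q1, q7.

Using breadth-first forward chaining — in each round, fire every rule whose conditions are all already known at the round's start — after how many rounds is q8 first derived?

[1] R4 [q33 :- q7.]; R6 [q2 :- q35, q9.]; R7 [q36 :- q25, q20, q39.]. ⇒ new: q33, q2, q36.
[2] R2 [q13 :- q36, q33, q9.]; R5 [q30 :- q32, q2.]. ⇒ new: q13, q30.
[3] R1 [q8 :- q13, q2.]. ⇒ new: q8.
q8 first appears in round 3.

3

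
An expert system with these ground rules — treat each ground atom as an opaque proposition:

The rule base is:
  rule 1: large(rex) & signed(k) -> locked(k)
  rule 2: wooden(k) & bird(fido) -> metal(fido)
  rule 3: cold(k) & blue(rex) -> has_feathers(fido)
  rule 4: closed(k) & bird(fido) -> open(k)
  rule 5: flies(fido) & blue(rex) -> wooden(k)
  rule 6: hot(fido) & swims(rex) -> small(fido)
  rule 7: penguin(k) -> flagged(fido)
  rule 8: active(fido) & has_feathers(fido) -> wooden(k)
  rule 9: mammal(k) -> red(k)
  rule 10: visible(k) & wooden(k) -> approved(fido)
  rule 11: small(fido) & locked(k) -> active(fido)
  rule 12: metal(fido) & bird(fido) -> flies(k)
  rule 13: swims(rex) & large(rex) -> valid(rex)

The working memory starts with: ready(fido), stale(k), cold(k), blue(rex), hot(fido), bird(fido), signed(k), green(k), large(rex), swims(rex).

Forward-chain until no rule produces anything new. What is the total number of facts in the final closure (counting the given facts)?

18

Round 1: rule 1 [large(rex) & signed(k) -> locked(k)]; rule 3 [cold(k) & blue(rex) -> has_feathers(fido)]; rule 6 [hot(fido) & swims(rex) -> small(fido)]; rule 13 [swims(rex) & large(rex) -> valid(rex)]. New: locked(k), has_feathers(fido), small(fido), valid(rex).
Round 2: rule 11 [small(fido) & locked(k) -> active(fido)]. New: active(fido).
Round 3: rule 8 [active(fido) & has_feathers(fido) -> wooden(k)]. New: wooden(k).
Round 4: rule 2 [wooden(k) & bird(fido) -> metal(fido)]. New: metal(fido).
Round 5: rule 12 [metal(fido) & bird(fido) -> flies(k)]. New: flies(k).
Closure: {active(fido), bird(fido), blue(rex), cold(k), flies(k), green(k), has_feathers(fido), hot(fido), large(rex), locked(k), metal(fido), ready(fido), signed(k), small(fido), stale(k), swims(rex), valid(rex), wooden(k)} — 18 facts.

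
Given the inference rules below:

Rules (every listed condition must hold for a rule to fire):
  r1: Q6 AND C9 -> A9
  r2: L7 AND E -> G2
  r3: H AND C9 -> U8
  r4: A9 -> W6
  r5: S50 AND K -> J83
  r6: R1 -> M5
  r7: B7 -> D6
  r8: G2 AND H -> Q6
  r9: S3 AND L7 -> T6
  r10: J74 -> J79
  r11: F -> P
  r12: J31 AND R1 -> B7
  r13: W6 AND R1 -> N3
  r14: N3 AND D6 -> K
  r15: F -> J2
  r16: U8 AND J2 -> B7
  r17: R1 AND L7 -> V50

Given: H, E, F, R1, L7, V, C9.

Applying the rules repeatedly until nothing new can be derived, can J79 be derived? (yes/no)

Round 1: r2 [L7 AND E -> G2]; r3 [H AND C9 -> U8]; r6 [R1 -> M5]; r11 [F -> P]; r15 [F -> J2]; r17 [R1 AND L7 -> V50]. New: G2, U8, M5, P, J2, V50.
Round 2: r8 [G2 AND H -> Q6]; r16 [U8 AND J2 -> B7]. New: Q6, B7.
Round 3: r1 [Q6 AND C9 -> A9]; r7 [B7 -> D6]. New: A9, D6.
Round 4: r4 [A9 -> W6]. New: W6.
Round 5: r13 [W6 AND R1 -> N3]. New: N3.
Round 6: r14 [N3 AND D6 -> K]. New: K.
Fixed point reached. J79 is concluded only by r10; r10 needs J74 (never derived).

no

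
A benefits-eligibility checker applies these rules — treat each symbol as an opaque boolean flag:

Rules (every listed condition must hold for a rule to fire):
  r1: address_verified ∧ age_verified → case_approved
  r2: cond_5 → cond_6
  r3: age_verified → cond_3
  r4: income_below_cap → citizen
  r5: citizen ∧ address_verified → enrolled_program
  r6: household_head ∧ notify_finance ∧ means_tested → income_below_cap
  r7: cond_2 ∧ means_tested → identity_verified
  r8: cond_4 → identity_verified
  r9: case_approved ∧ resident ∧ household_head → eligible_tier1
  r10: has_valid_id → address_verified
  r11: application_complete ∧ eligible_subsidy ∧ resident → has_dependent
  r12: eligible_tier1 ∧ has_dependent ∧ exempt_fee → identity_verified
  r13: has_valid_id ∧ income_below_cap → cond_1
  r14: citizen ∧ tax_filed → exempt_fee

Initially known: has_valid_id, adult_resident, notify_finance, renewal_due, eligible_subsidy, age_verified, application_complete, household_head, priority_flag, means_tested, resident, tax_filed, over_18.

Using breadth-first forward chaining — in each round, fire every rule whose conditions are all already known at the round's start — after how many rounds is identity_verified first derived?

4

[1] r3 [age_verified → cond_3]; r6 [household_head ∧ notify_finance ∧ means_tested → income_below_cap]; r10 [has_valid_id → address_verified]; r11 [application_complete ∧ eligible_subsidy ∧ resident → has_dependent]. ⇒ new: cond_3, income_below_cap, address_verified, has_dependent.
[2] r1 [address_verified ∧ age_verified → case_approved]; r4 [income_below_cap → citizen]; r13 [has_valid_id ∧ income_below_cap → cond_1]. ⇒ new: case_approved, citizen, cond_1.
[3] r5 [citizen ∧ address_verified → enrolled_program]; r9 [case_approved ∧ resident ∧ household_head → eligible_tier1]; r14 [citizen ∧ tax_filed → exempt_fee]. ⇒ new: enrolled_program, eligible_tier1, exempt_fee.
[4] r12 [eligible_tier1 ∧ has_dependent ∧ exempt_fee → identity_verified]. ⇒ new: identity_verified.
identity_verified first appears in round 4.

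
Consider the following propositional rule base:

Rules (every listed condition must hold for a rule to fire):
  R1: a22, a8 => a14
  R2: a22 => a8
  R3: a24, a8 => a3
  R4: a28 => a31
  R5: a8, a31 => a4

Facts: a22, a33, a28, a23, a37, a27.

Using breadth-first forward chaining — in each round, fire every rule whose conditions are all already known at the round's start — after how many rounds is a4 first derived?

2

Round 1 fires R2, R4, giving a8, a31.
Round 2 fires R1, R5, giving a14, a4.
a4 first appears in round 2.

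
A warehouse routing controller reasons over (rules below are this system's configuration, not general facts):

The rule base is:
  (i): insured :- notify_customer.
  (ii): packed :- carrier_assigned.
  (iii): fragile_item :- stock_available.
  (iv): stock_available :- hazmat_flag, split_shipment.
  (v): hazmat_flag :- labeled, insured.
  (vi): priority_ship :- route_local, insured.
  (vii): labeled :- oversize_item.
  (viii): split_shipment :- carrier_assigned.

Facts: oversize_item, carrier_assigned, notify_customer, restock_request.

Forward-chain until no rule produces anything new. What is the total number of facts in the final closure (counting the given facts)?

Round 1 — (i), (ii), (vii), (viii), derive insured, packed, labeled, split_shipment.
Round 2 — (v), derive hazmat_flag.
Round 3 — (iv), derive stock_available.
Round 4 — (iii), derive fragile_item.
Closure: {carrier_assigned, fragile_item, hazmat_flag, insured, labeled, notify_customer, oversize_item, packed, restock_request, split_shipment, stock_available} — 11 facts.

11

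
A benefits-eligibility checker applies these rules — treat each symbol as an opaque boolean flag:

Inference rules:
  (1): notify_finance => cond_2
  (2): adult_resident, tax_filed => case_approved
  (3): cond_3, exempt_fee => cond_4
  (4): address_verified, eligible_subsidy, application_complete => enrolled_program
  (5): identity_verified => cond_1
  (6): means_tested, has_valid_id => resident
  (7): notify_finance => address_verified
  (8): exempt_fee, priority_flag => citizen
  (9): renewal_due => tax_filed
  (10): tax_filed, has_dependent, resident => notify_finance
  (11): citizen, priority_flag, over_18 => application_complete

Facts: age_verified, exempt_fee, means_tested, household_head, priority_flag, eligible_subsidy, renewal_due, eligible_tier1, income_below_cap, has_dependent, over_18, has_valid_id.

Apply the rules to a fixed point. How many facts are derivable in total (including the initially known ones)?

[1] (6) [means_tested, has_valid_id => resident]; (8) [exempt_fee, priority_flag => citizen]; (9) [renewal_due => tax_filed]. ⇒ new: resident, citizen, tax_filed.
[2] (10) [tax_filed, has_dependent, resident => notify_finance]; (11) [citizen, priority_flag, over_18 => application_complete]. ⇒ new: notify_finance, application_complete.
[3] (1) [notify_finance => cond_2]; (7) [notify_finance => address_verified]. ⇒ new: cond_2, address_verified.
[4] (4) [address_verified, eligible_subsidy, application_complete => enrolled_program]. ⇒ new: enrolled_program.
Closure: {address_verified, age_verified, application_complete, citizen, cond_2, eligible_subsidy, eligible_tier1, enrolled_program, exempt_fee, has_dependent, has_valid_id, household_head, income_below_cap, means_tested, notify_finance, over_18, priority_flag, renewal_due, resident, tax_filed} — 20 facts.

20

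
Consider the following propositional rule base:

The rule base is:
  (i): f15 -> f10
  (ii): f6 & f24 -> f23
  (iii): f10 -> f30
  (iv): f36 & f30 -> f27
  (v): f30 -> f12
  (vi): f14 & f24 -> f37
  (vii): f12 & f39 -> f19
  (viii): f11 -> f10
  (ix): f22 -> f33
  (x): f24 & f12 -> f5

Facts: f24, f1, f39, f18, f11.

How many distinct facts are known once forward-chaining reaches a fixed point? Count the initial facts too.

10

Round 1 fires (viii), giving f10.
Round 2 fires (iii), giving f30.
Round 3 fires (v), giving f12.
Round 4 fires (vii), (x), giving f19, f5.
Closure: {f1, f10, f11, f12, f18, f19, f24, f30, f39, f5} — 10 facts.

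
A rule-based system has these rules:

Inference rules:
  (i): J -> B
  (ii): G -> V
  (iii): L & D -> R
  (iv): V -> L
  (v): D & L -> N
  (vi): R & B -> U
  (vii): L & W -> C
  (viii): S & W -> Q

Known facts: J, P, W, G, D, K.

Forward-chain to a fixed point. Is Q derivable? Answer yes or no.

Round 1: (i) [J -> B]; (ii) [G -> V]. New: B, V.
Round 2: (iv) [V -> L]. New: L.
Round 3: (iii) [L & D -> R]; (v) [D & L -> N]; (vii) [L & W -> C]. New: R, N, C.
Round 4: (vi) [R & B -> U]. New: U.
Fixed point reached. Q is concluded only by (viii); (viii) needs S (never derived).

no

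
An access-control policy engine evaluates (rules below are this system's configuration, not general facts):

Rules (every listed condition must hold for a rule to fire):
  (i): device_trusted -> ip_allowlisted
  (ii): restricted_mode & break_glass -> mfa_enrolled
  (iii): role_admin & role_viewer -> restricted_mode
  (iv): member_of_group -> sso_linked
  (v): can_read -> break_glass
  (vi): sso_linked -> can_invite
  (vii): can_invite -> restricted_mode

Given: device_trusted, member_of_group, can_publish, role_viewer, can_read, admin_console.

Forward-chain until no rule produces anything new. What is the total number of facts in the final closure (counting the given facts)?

Round 1: (i) [device_trusted -> ip_allowlisted]; (iv) [member_of_group -> sso_linked]; (v) [can_read -> break_glass]. Adds ip_allowlisted, sso_linked, break_glass.
Round 2: (vi) [sso_linked -> can_invite]. Adds can_invite.
Round 3: (vii) [can_invite -> restricted_mode]. Adds restricted_mode.
Round 4: (ii) [restricted_mode & break_glass -> mfa_enrolled]. Adds mfa_enrolled.
Closure: {admin_console, break_glass, can_invite, can_publish, can_read, device_trusted, ip_allowlisted, member_of_group, mfa_enrolled, restricted_mode, role_viewer, sso_linked} — 12 facts.

12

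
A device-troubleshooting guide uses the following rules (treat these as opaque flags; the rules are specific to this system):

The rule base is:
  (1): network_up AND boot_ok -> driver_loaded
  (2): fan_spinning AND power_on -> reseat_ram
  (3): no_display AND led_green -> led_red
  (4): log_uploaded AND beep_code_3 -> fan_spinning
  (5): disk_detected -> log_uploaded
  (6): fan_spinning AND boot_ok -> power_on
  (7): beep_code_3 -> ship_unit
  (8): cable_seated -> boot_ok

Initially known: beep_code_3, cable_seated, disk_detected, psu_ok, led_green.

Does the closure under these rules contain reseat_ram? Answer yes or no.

yes

Round 1: (5) [disk_detected -> log_uploaded]; (7) [beep_code_3 -> ship_unit]; (8) [cable_seated -> boot_ok]. New: log_uploaded, ship_unit, boot_ok.
Round 2: (4) [log_uploaded AND beep_code_3 -> fan_spinning]. New: fan_spinning.
Round 3: (6) [fan_spinning AND boot_ok -> power_on]. New: power_on.
Round 4: (2) [fan_spinning AND power_on -> reseat_ram]. New: reseat_ram.
reseat_ram appears in round 4, so it is derivable.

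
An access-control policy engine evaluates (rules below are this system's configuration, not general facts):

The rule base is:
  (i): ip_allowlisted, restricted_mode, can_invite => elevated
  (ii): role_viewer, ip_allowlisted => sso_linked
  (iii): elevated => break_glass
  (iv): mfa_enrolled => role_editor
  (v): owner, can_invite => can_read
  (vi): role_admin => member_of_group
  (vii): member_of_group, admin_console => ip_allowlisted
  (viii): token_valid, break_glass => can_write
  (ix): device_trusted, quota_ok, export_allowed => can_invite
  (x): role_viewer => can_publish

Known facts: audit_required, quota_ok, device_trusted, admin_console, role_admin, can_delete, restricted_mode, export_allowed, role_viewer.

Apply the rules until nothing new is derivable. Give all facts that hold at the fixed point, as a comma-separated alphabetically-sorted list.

admin_console, audit_required, break_glass, can_delete, can_invite, can_publish, device_trusted, elevated, export_allowed, ip_allowlisted, member_of_group, quota_ok, restricted_mode, role_admin, role_viewer, sso_linked

Round 1 fires (vi), (ix), (x), giving member_of_group, can_invite, can_publish.
Round 2 fires (vii), giving ip_allowlisted.
Round 3 fires (i), (ii), giving elevated, sso_linked.
Round 4 fires (iii), giving break_glass.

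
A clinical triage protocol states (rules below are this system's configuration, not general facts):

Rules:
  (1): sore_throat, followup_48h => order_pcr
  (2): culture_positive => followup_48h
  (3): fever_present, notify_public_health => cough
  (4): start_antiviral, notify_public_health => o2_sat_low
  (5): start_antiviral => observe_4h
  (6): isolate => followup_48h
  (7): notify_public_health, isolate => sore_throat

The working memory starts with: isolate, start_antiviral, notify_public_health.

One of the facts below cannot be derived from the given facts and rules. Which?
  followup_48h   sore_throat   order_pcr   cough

cough

[1] (4) [start_antiviral, notify_public_health => o2_sat_low]; (5) [start_antiviral => observe_4h]; (6) [isolate => followup_48h]; (7) [notify_public_health, isolate => sore_throat]. ⇒ new: o2_sat_low, observe_4h, followup_48h, sore_throat.
[2] (1) [sore_throat, followup_48h => order_pcr]. ⇒ new: order_pcr.
Derived: sore_throat (round 1), followup_48h (round 1), order_pcr (round 2). cough never appears in any round.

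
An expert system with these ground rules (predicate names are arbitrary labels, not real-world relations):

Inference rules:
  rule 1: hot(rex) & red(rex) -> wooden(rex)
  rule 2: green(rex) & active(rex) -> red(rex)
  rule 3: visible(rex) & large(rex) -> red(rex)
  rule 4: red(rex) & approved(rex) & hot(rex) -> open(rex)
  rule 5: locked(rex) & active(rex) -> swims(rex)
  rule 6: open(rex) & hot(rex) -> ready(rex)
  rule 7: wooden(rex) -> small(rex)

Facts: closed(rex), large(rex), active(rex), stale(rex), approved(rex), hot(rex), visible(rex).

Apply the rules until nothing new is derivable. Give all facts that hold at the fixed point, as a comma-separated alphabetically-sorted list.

active(rex), approved(rex), closed(rex), hot(rex), large(rex), open(rex), ready(rex), red(rex), small(rex), stale(rex), visible(rex), wooden(rex)

[1] rule 3 [visible(rex) & large(rex) -> red(rex)]. ⇒ new: red(rex).
[2] rule 1 [hot(rex) & red(rex) -> wooden(rex)]; rule 4 [red(rex) & approved(rex) & hot(rex) -> open(rex)]. ⇒ new: wooden(rex), open(rex).
[3] rule 6 [open(rex) & hot(rex) -> ready(rex)]; rule 7 [wooden(rex) -> small(rex)]. ⇒ new: ready(rex), small(rex).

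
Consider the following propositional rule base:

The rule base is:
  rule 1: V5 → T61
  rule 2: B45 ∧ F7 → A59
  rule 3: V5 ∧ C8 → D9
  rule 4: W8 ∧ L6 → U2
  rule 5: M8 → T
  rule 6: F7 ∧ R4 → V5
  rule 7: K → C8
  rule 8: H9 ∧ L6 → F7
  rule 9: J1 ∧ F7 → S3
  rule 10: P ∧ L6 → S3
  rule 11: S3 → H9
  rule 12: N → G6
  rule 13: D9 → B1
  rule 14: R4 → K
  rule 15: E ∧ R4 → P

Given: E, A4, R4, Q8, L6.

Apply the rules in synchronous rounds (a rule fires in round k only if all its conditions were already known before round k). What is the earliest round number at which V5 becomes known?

5

Round 1 — rule 14, rule 15, derive K, P.
Round 2 — rule 7, rule 10, derive C8, S3.
Round 3 — rule 11, derive H9.
Round 4 — rule 8, derive F7.
Round 5 — rule 6, derive V5.
V5 first appears in round 5.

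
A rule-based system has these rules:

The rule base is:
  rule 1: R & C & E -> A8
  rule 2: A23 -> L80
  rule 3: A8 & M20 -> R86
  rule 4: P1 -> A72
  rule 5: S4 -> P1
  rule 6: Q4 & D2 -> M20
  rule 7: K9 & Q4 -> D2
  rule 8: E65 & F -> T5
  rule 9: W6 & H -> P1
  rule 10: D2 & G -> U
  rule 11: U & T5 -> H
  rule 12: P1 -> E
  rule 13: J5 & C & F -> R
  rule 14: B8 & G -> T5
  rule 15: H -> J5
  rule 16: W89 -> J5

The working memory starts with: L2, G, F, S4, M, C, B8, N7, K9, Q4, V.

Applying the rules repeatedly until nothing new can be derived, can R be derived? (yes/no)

Round 1: rule 5 [S4 -> P1]; rule 7 [K9 & Q4 -> D2]; rule 14 [B8 & G -> T5]. Adds P1, D2, T5.
Round 2: rule 4 [P1 -> A72]; rule 6 [Q4 & D2 -> M20]; rule 10 [D2 & G -> U]; rule 12 [P1 -> E]. Adds A72, M20, U, E.
Round 3: rule 11 [U & T5 -> H]. Adds H.
Round 4: rule 15 [H -> J5]. Adds J5.
Round 5: rule 13 [J5 & C & F -> R]. Adds R.
Round 6: rule 1 [R & C & E -> A8]. Adds A8.
Round 7: rule 3 [A8 & M20 -> R86]. Adds R86.
R appears in round 5, so it is derivable.

yes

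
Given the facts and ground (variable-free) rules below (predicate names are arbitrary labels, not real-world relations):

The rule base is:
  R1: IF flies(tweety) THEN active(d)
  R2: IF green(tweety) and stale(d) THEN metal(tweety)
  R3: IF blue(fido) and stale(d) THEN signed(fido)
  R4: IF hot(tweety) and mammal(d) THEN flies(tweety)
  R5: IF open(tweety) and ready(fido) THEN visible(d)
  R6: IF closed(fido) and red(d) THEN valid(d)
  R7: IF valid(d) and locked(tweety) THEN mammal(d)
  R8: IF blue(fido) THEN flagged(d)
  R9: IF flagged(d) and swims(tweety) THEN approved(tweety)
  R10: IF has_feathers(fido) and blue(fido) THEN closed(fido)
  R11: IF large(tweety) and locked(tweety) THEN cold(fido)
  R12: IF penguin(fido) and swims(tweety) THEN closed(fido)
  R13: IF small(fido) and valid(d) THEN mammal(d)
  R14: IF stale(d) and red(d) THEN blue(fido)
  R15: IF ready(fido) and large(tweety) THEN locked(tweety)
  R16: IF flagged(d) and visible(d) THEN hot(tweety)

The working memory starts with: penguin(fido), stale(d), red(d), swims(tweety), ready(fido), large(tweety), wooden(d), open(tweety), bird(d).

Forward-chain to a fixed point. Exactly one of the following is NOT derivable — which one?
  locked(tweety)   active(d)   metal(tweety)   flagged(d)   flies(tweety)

metal(tweety)

Round 1 fires R5, R12, R14, R15, giving visible(d), closed(fido), blue(fido), locked(tweety).
Round 2 fires R3, R6, R8, R11, giving signed(fido), valid(d), flagged(d), cold(fido).
Round 3 fires R7, R9, R16, giving mammal(d), approved(tweety), hot(tweety).
Round 4 fires R4, giving flies(tweety).
Round 5 fires R1, giving active(d).
Derived: locked(tweety) (round 1), flagged(d) (round 2), flies(tweety) (round 4), active(d) (round 5). metal(tweety) never appears in any round.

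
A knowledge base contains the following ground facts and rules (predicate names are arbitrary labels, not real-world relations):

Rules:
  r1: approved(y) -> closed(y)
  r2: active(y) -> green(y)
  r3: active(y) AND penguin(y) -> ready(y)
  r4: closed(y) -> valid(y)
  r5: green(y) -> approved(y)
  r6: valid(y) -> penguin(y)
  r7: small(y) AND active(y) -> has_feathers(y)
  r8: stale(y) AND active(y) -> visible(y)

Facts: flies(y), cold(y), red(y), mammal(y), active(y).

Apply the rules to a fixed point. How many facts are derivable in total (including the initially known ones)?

Round 1 — r2, derive green(y).
Round 2 — r5, derive approved(y).
Round 3 — r1, derive closed(y).
Round 4 — r4, derive valid(y).
Round 5 — r6, derive penguin(y).
Round 6 — r3, derive ready(y).
Closure: {active(y), approved(y), closed(y), cold(y), flies(y), green(y), mammal(y), penguin(y), ready(y), red(y), valid(y)} — 11 facts.

11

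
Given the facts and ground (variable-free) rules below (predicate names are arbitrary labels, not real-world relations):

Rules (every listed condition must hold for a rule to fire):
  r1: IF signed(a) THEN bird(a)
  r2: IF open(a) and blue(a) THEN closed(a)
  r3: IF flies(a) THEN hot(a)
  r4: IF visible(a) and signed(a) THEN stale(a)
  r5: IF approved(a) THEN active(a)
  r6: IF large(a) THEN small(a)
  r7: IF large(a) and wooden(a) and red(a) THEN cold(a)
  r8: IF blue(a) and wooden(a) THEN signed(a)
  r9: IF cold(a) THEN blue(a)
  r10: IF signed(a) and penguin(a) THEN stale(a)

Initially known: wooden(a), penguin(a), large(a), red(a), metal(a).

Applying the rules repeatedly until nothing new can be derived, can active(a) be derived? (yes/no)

no

Round 1: r6 [IF large(a) THEN small(a)]; r7 [IF large(a) and wooden(a) and red(a) THEN cold(a)]. New: small(a), cold(a).
Round 2: r9 [IF cold(a) THEN blue(a)]. New: blue(a).
Round 3: r8 [IF blue(a) and wooden(a) THEN signed(a)]. New: signed(a).
Round 4: r1 [IF signed(a) THEN bird(a)]; r10 [IF signed(a) and penguin(a) THEN stale(a)]. New: bird(a), stale(a).
Fixed point reached. active(a) is concluded only by r5; r5 needs approved(a) (never derived).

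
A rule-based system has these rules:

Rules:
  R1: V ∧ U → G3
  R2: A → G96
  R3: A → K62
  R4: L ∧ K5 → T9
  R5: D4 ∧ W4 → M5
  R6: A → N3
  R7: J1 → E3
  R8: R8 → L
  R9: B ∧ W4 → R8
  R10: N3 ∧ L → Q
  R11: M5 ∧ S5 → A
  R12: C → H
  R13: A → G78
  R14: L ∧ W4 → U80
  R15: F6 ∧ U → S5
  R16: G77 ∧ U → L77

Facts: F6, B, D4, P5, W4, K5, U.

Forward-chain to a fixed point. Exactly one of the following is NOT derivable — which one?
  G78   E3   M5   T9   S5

Round 1 fires R5, R9, R15, giving M5, R8, S5.
Round 2 fires R8, R11, giving L, A.
Round 3 fires R2, R3, R4, R6, R13, R14, giving G96, K62, T9, N3, G78, U80.
Round 4 fires R10, giving Q.
Derived: M5 (round 1), T9 (round 3), S5 (round 1), G78 (round 3). E3 never appears in any round.

E3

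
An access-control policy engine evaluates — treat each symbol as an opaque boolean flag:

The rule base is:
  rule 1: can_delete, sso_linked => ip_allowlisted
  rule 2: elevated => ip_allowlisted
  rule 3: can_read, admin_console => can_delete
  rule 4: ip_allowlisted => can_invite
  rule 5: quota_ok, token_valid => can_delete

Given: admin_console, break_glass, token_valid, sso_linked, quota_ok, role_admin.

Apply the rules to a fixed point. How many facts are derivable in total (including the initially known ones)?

9

Round 1 fires rule 5, giving can_delete.
Round 2 fires rule 1, giving ip_allowlisted.
Round 3 fires rule 4, giving can_invite.
Closure: {admin_console, break_glass, can_delete, can_invite, ip_allowlisted, quota_ok, role_admin, sso_linked, token_valid} — 9 facts.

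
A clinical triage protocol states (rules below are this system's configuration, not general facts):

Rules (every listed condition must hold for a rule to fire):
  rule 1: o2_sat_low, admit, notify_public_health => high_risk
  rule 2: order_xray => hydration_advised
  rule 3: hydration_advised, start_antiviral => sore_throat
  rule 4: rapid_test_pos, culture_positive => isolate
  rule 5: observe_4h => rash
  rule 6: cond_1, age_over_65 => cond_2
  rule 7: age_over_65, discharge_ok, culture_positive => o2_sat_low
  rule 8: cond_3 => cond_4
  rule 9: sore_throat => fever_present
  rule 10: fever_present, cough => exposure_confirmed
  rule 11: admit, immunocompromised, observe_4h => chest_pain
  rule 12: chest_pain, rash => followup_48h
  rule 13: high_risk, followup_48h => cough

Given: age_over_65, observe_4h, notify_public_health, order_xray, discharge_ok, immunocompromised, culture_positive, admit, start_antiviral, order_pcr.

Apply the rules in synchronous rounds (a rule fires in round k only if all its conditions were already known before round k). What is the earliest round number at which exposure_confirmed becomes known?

Round 1 fires rule 2, rule 5, rule 7, rule 11, giving hydration_advised, rash, o2_sat_low, chest_pain.
Round 2 fires rule 1, rule 3, rule 12, giving high_risk, sore_throat, followup_48h.
Round 3 fires rule 9, rule 13, giving fever_present, cough.
Round 4 fires rule 10, giving exposure_confirmed.
exposure_confirmed first appears in round 4.

4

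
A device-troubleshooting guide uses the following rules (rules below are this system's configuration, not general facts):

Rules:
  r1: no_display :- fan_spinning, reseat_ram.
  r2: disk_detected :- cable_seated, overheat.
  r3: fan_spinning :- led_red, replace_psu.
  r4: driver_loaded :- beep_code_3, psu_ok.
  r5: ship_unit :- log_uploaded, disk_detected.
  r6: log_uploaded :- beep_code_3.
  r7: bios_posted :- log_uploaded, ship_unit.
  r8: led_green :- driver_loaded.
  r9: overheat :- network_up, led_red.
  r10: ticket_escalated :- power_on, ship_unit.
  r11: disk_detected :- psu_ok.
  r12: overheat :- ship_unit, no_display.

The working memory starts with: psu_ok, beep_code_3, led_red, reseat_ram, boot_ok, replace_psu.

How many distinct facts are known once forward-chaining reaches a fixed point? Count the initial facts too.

Round 1: r3 [fan_spinning :- led_red, replace_psu.]; r4 [driver_loaded :- beep_code_3, psu_ok.]; r6 [log_uploaded :- beep_code_3.]; r11 [disk_detected :- psu_ok.]. New: fan_spinning, driver_loaded, log_uploaded, disk_detected.
Round 2: r1 [no_display :- fan_spinning, reseat_ram.]; r5 [ship_unit :- log_uploaded, disk_detected.]; r8 [led_green :- driver_loaded.]. New: no_display, ship_unit, led_green.
Round 3: r7 [bios_posted :- log_uploaded, ship_unit.]; r12 [overheat :- ship_unit, no_display.]. New: bios_posted, overheat.
Closure: {beep_code_3, bios_posted, boot_ok, disk_detected, driver_loaded, fan_spinning, led_green, led_red, log_uploaded, no_display, overheat, psu_ok, replace_psu, reseat_ram, ship_unit} — 15 facts.

15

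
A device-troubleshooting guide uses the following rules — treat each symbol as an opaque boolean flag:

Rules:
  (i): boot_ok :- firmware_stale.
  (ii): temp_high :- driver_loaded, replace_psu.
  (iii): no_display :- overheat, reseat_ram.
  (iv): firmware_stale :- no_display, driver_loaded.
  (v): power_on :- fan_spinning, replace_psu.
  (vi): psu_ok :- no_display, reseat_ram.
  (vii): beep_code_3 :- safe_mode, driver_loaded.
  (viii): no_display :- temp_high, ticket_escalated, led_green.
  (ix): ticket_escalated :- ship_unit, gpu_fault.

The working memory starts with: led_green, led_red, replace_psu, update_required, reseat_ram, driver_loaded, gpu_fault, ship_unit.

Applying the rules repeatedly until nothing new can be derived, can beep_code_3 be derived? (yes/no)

Round 1 fires (ii), (ix), giving temp_high, ticket_escalated.
Round 2 fires (viii), giving no_display.
Round 3 fires (iv), (vi), giving firmware_stale, psu_ok.
Round 4 fires (i), giving boot_ok.
Fixed point reached. beep_code_3 is concluded only by (vii); (vii) needs safe_mode (never derived).

no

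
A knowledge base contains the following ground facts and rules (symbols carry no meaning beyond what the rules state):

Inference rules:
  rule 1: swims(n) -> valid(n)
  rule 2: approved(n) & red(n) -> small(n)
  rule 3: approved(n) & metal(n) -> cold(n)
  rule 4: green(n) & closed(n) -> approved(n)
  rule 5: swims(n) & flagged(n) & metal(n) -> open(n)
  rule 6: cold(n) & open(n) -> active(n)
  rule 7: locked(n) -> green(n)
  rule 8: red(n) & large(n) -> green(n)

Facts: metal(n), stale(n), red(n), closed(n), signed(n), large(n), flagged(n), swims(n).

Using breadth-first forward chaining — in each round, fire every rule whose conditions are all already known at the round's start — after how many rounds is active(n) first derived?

4

Round 1: rule 1 [swims(n) -> valid(n)]; rule 5 [swims(n) & flagged(n) & metal(n) -> open(n)]; rule 8 [red(n) & large(n) -> green(n)]. Adds valid(n), open(n), green(n).
Round 2: rule 4 [green(n) & closed(n) -> approved(n)]. Adds approved(n).
Round 3: rule 2 [approved(n) & red(n) -> small(n)]; rule 3 [approved(n) & metal(n) -> cold(n)]. Adds small(n), cold(n).
Round 4: rule 6 [cold(n) & open(n) -> active(n)]. Adds active(n).
active(n) first appears in round 4.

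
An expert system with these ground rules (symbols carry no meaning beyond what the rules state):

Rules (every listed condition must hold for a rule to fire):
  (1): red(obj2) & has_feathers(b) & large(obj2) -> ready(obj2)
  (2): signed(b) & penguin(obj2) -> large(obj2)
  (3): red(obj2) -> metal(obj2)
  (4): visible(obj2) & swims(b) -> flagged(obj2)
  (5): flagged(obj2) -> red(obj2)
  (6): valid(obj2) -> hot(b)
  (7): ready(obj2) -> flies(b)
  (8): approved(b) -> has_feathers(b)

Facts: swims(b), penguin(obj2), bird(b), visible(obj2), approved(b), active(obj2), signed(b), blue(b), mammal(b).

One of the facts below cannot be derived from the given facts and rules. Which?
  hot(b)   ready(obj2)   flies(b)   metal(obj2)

Round 1: (2) [signed(b) & penguin(obj2) -> large(obj2)]; (4) [visible(obj2) & swims(b) -> flagged(obj2)]; (8) [approved(b) -> has_feathers(b)]. New: large(obj2), flagged(obj2), has_feathers(b).
Round 2: (5) [flagged(obj2) -> red(obj2)]. New: red(obj2).
Round 3: (1) [red(obj2) & has_feathers(b) & large(obj2) -> ready(obj2)]; (3) [red(obj2) -> metal(obj2)]. New: ready(obj2), metal(obj2).
Round 4: (7) [ready(obj2) -> flies(b)]. New: flies(b).
Derived: metal(obj2) (round 3), flies(b) (round 4), ready(obj2) (round 3). hot(b) never appears in any round.

hot(b)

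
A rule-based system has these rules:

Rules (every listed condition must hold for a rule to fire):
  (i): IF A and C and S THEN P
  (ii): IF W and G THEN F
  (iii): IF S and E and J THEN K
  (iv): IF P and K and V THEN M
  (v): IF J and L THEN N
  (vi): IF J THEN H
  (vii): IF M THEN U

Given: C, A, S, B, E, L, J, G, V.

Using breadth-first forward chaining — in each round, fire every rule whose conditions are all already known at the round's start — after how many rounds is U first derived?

3

[1] (i) [IF A and C and S THEN P]; (iii) [IF S and E and J THEN K]; (v) [IF J and L THEN N]; (vi) [IF J THEN H]. ⇒ new: P, K, N, H.
[2] (iv) [IF P and K and V THEN M]. ⇒ new: M.
[3] (vii) [IF M THEN U]. ⇒ new: U.
U first appears in round 3.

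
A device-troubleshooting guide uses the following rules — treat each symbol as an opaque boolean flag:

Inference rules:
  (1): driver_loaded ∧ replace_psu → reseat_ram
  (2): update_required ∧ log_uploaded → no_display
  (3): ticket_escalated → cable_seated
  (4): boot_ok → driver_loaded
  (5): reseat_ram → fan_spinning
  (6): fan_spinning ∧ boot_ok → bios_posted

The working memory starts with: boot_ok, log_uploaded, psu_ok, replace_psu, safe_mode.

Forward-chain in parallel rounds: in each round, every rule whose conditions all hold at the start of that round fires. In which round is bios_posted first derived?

Round 1 fires (4), giving driver_loaded.
Round 2 fires (1), giving reseat_ram.
Round 3 fires (5), giving fan_spinning.
Round 4 fires (6), giving bios_posted.
bios_posted first appears in round 4.

4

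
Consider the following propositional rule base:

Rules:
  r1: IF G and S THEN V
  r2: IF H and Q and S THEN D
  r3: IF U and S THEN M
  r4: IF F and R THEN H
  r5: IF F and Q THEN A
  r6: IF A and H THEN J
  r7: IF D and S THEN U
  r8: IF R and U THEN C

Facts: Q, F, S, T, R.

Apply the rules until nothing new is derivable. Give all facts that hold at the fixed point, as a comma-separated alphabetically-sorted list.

A, C, D, F, H, J, M, Q, R, S, T, U

Round 1: r4 [IF F and R THEN H]; r5 [IF F and Q THEN A]. New: H, A.
Round 2: r2 [IF H and Q and S THEN D]; r6 [IF A and H THEN J]. New: D, J.
Round 3: r7 [IF D and S THEN U]. New: U.
Round 4: r3 [IF U and S THEN M]; r8 [IF R and U THEN C]. New: M, C.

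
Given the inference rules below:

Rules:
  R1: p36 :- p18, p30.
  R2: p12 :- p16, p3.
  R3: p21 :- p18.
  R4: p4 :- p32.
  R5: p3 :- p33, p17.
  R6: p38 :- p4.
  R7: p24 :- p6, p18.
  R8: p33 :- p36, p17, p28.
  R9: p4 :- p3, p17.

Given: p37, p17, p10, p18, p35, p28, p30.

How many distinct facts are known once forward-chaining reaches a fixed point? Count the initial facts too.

13

Round 1: R1 [p36 :- p18, p30.]; R3 [p21 :- p18.]. Adds p36, p21.
Round 2: R8 [p33 :- p36, p17, p28.]. Adds p33.
Round 3: R5 [p3 :- p33, p17.]. Adds p3.
Round 4: R9 [p4 :- p3, p17.]. Adds p4.
Round 5: R6 [p38 :- p4.]. Adds p38.
Closure: {p10, p17, p18, p21, p28, p3, p30, p33, p35, p36, p37, p38, p4} — 13 facts.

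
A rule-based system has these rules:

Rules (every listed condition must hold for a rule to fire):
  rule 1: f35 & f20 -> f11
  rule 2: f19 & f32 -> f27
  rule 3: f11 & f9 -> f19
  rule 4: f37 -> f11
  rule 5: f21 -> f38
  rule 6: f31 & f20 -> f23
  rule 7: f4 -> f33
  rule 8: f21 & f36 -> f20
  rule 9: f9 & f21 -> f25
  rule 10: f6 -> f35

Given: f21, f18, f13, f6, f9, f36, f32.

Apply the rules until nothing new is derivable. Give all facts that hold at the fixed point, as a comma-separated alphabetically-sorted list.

f11, f13, f18, f19, f20, f21, f25, f27, f32, f35, f36, f38, f6, f9

Round 1 fires rule 5, rule 8, rule 9, rule 10, giving f38, f20, f25, f35.
Round 2 fires rule 1, giving f11.
Round 3 fires rule 3, giving f19.
Round 4 fires rule 2, giving f27.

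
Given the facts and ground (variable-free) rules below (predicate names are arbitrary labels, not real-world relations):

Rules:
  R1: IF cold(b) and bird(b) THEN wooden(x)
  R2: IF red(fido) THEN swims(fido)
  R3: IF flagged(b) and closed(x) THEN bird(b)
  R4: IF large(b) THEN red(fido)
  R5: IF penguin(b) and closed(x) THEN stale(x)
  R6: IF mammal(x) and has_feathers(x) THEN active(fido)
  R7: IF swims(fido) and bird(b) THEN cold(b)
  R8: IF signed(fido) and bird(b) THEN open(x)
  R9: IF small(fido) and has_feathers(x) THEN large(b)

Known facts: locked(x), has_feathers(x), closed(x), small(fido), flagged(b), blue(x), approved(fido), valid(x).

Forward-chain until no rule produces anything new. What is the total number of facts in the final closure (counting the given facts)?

14

Round 1: R3 [IF flagged(b) and closed(x) THEN bird(b)]; R9 [IF small(fido) and has_feathers(x) THEN large(b)]. New: bird(b), large(b).
Round 2: R4 [IF large(b) THEN red(fido)]. New: red(fido).
Round 3: R2 [IF red(fido) THEN swims(fido)]. New: swims(fido).
Round 4: R7 [IF swims(fido) and bird(b) THEN cold(b)]. New: cold(b).
Round 5: R1 [IF cold(b) and bird(b) THEN wooden(x)]. New: wooden(x).
Closure: {approved(fido), bird(b), blue(x), closed(x), cold(b), flagged(b), has_feathers(x), large(b), locked(x), red(fido), small(fido), swims(fido), valid(x), wooden(x)} — 14 facts.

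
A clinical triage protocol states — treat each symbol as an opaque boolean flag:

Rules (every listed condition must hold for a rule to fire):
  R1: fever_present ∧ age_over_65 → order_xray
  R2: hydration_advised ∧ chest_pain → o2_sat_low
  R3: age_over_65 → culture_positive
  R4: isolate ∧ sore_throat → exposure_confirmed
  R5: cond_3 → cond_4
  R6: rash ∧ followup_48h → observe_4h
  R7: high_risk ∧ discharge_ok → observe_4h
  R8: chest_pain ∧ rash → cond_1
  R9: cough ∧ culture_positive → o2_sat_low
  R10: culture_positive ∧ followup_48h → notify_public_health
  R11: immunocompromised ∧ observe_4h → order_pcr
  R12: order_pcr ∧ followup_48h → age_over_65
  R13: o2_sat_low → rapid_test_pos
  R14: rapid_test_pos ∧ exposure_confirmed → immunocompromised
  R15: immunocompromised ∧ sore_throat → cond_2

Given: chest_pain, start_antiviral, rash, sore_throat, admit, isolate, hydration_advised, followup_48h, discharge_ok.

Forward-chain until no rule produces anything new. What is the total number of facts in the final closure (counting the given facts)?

20

Round 1: R2 [hydration_advised ∧ chest_pain → o2_sat_low]; R4 [isolate ∧ sore_throat → exposure_confirmed]; R6 [rash ∧ followup_48h → observe_4h]; R8 [chest_pain ∧ rash → cond_1]. New: o2_sat_low, exposure_confirmed, observe_4h, cond_1.
Round 2: R13 [o2_sat_low → rapid_test_pos]. New: rapid_test_pos.
Round 3: R14 [rapid_test_pos ∧ exposure_confirmed → immunocompromised]. New: immunocompromised.
Round 4: R11 [immunocompromised ∧ observe_4h → order_pcr]; R15 [immunocompromised ∧ sore_throat → cond_2]. New: order_pcr, cond_2.
Round 5: R12 [order_pcr ∧ followup_48h → age_over_65]. New: age_over_65.
Round 6: R3 [age_over_65 → culture_positive]. New: culture_positive.
Round 7: R10 [culture_positive ∧ followup_48h → notify_public_health]. New: notify_public_health.
Closure: {admit, age_over_65, chest_pain, cond_1, cond_2, culture_positive, discharge_ok, exposure_confirmed, followup_48h, hydration_advised, immunocompromised, isolate, notify_public_health, o2_sat_low, observe_4h, order_pcr, rapid_test_pos, rash, sore_throat, start_antiviral} — 20 facts.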